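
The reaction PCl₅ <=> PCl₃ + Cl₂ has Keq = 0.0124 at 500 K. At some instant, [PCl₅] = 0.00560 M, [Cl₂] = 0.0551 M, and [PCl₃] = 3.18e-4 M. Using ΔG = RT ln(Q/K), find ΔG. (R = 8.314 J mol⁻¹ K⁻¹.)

ΔG = -5.72 kJ/mol

Q = [PCl₃]·[Cl₂] / [PCl₅] = (3.18e-4)·(0.0551) / (0.00560) = 0.00313
ΔG = RT ln(Q/Keq) = (8.314 J mol⁻¹ K⁻¹)(500 K) × ln(0.00313/0.0124)
   = (4.157 kJ/mol)(-1.377) = -5.72 kJ/mol
ΔG < 0, so the forward reaction is spontaneous (proceeds forward).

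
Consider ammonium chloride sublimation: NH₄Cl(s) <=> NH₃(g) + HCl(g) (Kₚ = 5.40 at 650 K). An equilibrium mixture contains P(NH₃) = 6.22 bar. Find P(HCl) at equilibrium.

(NH₄Cl is a pure solid — omitted from Kₚ.)
At equilibrium, Kₚ = P(NH₃)·P(HCl) = 5.40.
(6.22)·(P(HCl)) = 5.40
P(HCl) = 0.868 bar

P(HCl) = 0.868 bar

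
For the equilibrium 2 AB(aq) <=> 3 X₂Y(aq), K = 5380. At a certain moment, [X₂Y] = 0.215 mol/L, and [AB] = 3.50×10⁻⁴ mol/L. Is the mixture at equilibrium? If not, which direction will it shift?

no; Q > K, reaction proceeds in reverse

Q = [X₂Y]³ / [AB]² = (0.215)³ / (3.50×10⁻⁴)² = 81100
Q = 81100 > K = 5380: net reverse reaction.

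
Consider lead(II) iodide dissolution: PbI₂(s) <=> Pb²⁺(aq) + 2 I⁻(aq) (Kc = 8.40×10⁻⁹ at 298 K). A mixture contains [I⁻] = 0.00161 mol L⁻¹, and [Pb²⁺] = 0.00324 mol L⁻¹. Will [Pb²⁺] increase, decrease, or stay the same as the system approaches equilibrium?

(PbI₂ is a pure solid — omitted from Qc.)
Qc = [Pb²⁺]·[I⁻]² = (0.00324)·(0.00161)² = 8.40×10⁻⁹
Qc = 8.40×10⁻⁹ = Kc; the system is at equilibrium.

stay the same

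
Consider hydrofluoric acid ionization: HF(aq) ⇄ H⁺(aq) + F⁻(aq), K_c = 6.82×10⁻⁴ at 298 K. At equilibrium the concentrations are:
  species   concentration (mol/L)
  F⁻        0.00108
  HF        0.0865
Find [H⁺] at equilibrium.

[H⁺] = 0.0546 mol/L

At equilibrium, K_c = [H⁺]·[F⁻] / [HF] = 6.82×10⁻⁴.
([H⁺])·(0.00108) / (0.0865) = 6.82×10⁻⁴
[H⁺] = 0.0546 mol/L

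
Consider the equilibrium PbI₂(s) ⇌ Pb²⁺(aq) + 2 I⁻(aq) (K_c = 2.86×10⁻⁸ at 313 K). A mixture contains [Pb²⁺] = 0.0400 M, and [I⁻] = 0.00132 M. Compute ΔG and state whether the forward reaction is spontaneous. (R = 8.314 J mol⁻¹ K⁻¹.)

ΔG = 2.32 kJ/mol; the forward reaction is non-spontaneous

(PbI₂ is a pure solid — omitted from Q_c.)
Q_c = [Pb²⁺]·[I⁻]² = (0.0400)·(0.00132)² = 6.97×10⁻⁸
ΔG = RT ln(Q_c/K_c) = (8.314 J mol⁻¹ K⁻¹)(313 K) × ln(6.97×10⁻⁸/2.86×10⁻⁸)
   = (2.602 kJ/mol)(0.8908) = 2.32 kJ/mol
ΔG > 0, so the forward reaction is non-spontaneous (proceeds in reverse).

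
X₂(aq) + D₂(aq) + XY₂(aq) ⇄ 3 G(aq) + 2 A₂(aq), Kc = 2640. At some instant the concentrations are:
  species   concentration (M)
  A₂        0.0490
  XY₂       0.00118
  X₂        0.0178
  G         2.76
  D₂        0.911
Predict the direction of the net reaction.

at equilibrium

Qc = [G]³·[A₂]² / ([X₂]·[D₂]·[XY₂]) = (2.76)³·(0.0490)² / ((0.0178)·(0.911)·(0.00118)) = 2640
Qc = 2640 = Kc, so the system is already at equilibrium.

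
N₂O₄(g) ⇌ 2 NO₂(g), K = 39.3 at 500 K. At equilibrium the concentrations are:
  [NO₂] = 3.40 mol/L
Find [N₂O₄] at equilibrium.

[N₂O₄] = 0.294 mol/L

At equilibrium, K = [NO₂]² / [N₂O₄] = 39.3.
(3.40)² / ([N₂O₄]) = 39.3
[N₂O₄] = 0.294 mol/L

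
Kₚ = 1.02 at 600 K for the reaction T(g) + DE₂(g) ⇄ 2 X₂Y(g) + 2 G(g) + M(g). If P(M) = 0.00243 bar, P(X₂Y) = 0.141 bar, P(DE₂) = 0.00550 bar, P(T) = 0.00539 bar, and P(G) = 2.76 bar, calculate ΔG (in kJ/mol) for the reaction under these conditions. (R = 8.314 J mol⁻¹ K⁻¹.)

ΔG = 12.5 kJ/mol

Qₚ = P(X₂Y)²·P(G)²·P(M) / (P(T)·P(DE₂)) = (0.141)²·(2.76)²·(0.00243) / ((0.00539)·(0.00550)) = 12.4
ΔG = RT ln(Qₚ/Kₚ) = (8.314 J mol⁻¹ K⁻¹)(600 K) × ln(12.4/1.02)
   = (4.988 kJ/mol)(2.498) = 12.5 kJ/mol
ΔG > 0, so the forward reaction is non-spontaneous (proceeds in reverse).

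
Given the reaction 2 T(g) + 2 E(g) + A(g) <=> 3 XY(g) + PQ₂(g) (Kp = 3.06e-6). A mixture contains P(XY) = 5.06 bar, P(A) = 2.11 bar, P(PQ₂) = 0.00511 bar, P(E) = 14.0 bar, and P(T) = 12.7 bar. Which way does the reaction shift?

Qp = P(XY)³·P(PQ₂) / (P(T)²·P(E)²·P(A)) = (5.06)³·(0.00511) / ((12.7)²·(14.0)²·(2.11)) = 9.92e-6
Qp = 9.92e-6 > Kp = 3.06e-6, so the reverse reaction proceeds.

in the reverse direction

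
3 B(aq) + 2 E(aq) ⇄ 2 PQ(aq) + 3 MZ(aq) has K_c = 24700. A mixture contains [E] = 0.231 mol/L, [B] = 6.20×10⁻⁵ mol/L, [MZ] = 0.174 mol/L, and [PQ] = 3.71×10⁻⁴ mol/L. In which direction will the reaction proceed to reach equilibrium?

in the reverse direction

Q_c = [PQ]²·[MZ]³ / ([B]³·[E]²) = (3.71×10⁻⁴)²·(0.174)³ / ((6.20×10⁻⁵)³·(0.231)²) = 57000
Q_c = 57000 > K_c = 24700, so the reverse reaction proceeds.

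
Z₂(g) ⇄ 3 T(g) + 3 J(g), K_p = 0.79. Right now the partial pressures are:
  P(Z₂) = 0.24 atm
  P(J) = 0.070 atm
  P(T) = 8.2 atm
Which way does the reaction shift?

Q_p = P(T)³·P(J)³ / P(Z₂) = (8.2)³·(0.070)³ / (0.24) = 0.79
Q_p = 0.79 = K_p, so the system is already at equilibrium.

no net change (already at equilibrium)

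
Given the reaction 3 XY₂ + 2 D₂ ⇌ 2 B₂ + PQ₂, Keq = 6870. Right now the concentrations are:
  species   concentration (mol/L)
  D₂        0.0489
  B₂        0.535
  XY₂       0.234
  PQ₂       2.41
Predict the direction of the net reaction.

toward reactants

Q = [B₂]²·[PQ₂] / ([XY₂]³·[D₂]²) = (0.535)²·(2.41) / ((0.234)³·(0.0489)²) = 22500
Q = 22500 > Keq = 6870, so the reverse reaction proceeds.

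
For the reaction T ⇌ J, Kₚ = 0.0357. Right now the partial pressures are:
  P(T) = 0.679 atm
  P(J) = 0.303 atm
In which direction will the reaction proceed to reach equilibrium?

Qₚ = P(J) / P(T) = (0.303) / (0.679) = 0.446
Qₚ = 0.446 > Kₚ = 0.0357, so the reverse reaction proceeds.

toward reactants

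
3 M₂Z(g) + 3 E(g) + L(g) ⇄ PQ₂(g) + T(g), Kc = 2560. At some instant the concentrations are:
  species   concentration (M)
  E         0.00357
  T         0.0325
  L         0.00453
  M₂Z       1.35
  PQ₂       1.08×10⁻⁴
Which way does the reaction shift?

Qc = [PQ₂]·[T] / ([M₂Z]³·[E]³·[L]) = (1.08×10⁻⁴)·(0.0325) / ((1.35)³·(0.00357)³·(0.00453)) = 6920
Qc = 6920 > Kc = 2560, so the reverse reaction proceeds.

in the reverse direction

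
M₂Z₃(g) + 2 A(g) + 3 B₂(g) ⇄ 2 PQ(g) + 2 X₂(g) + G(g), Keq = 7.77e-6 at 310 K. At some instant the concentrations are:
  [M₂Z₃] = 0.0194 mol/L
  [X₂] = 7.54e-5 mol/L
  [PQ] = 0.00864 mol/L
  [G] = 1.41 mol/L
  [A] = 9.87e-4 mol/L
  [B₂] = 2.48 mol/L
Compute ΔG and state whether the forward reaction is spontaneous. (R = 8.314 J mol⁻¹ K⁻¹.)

ΔG = -3.40 kJ/mol; the forward reaction is spontaneous

Q = [PQ]²·[X₂]²·[G] / ([M₂Z₃]·[A]²·[B₂]³) = (0.00864)²·(7.54e-5)²·(1.41) / ((0.0194)·(9.87e-4)²·(2.48)³) = 2.08e-6
ΔG = RT ln(Q/Keq) = (8.314 J mol⁻¹ K⁻¹)(310 K) × ln(2.08e-6/7.77e-6)
   = (2.577 kJ/mol)(-1.318) = -3.40 kJ/mol
ΔG < 0, so the forward reaction is spontaneous (proceeds forward).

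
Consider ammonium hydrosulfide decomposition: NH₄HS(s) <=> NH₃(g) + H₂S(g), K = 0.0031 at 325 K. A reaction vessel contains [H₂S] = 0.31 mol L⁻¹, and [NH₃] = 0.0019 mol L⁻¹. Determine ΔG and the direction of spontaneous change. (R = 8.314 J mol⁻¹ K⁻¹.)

(NH₄HS is a pure solid — omitted from Q.)
Q = [NH₃]·[H₂S] = (0.0019)·(0.31) = 5.89×10⁻⁴
ΔG = RT ln(Q/K) = (8.314 J mol⁻¹ K⁻¹)(325 K) × ln(5.89×10⁻⁴/0.0031)
   = (2.702 kJ/mol)(-1.661) = -4.49 kJ/mol
ΔG < 0, so the forward reaction is spontaneous (proceeds forward).

ΔG = -4.49 kJ/mol; the forward reaction is spontaneous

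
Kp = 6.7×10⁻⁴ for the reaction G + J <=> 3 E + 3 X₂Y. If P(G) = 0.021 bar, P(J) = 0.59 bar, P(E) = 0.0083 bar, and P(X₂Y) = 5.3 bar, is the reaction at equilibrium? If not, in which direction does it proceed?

reverse (toward reactants)

Qp = P(E)³·P(X₂Y)³ / (P(G)·P(J)) = (0.0083)³·(5.3)³ / ((0.021)·(0.59)) = 0.0069
Qp = 0.0069 > Kp = 6.7×10⁻⁴, so the reverse reaction proceeds.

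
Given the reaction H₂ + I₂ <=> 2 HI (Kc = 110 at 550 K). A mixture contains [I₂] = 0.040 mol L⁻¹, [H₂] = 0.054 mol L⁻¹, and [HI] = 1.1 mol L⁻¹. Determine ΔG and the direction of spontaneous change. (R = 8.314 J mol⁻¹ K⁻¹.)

ΔG = 7.44 kJ/mol; the forward reaction is non-spontaneous

Qc = [HI]² / ([H₂]·[I₂]) = (1.1)² / ((0.054)·(0.040)) = 560
ΔG = RT ln(Qc/Kc) = (8.314 J mol⁻¹ K⁻¹)(550 K) × ln(560/110)
   = (4.573 kJ/mol)(1.627) = 7.44 kJ/mol
ΔG > 0, so the forward reaction is non-spontaneous (proceeds in reverse).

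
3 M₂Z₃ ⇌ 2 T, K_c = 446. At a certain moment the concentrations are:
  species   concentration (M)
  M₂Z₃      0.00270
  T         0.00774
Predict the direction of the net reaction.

Q_c = [T]² / [M₂Z₃]³ = (0.00774)² / (0.00270)³ = 3040
Q_c = 3040 > K_c = 446, so the reverse reaction proceeds.

reverse (toward reactants)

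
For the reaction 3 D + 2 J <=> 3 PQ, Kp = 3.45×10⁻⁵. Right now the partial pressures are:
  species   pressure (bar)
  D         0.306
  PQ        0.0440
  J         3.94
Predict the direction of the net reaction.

Qp = P(PQ)³ / (P(D)³·P(J)²) = (0.0440)³ / ((0.306)³·(3.94)²) = 1.92×10⁻⁴
Qp = 1.92×10⁻⁴ > Kp = 3.45×10⁻⁵, so the reverse reaction proceeds.

toward reactants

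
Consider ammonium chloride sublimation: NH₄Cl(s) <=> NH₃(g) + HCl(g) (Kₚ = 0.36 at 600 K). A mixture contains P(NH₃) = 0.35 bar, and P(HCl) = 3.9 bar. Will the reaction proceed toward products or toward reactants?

toward reactants

(NH₄Cl is a pure solid — omitted from Qₚ.)
Qₚ = P(NH₃)·P(HCl) = (0.35)·(3.9) = 1.4
Qₚ = 1.4 > Kₚ = 0.36, so the reverse reaction proceeds.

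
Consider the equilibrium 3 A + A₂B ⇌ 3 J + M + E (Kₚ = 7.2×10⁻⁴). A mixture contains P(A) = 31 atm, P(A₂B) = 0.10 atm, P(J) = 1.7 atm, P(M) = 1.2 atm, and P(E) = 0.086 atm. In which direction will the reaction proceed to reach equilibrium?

to the right

Qₚ = P(J)³·P(M)·P(E) / (P(A)³·P(A₂B)) = (1.7)³·(1.2)·(0.086) / ((31)³·(0.10)) = 1.7×10⁻⁴
Qₚ = 1.7×10⁻⁴ < Kₚ = 7.2×10⁻⁴, so the forward reaction proceeds.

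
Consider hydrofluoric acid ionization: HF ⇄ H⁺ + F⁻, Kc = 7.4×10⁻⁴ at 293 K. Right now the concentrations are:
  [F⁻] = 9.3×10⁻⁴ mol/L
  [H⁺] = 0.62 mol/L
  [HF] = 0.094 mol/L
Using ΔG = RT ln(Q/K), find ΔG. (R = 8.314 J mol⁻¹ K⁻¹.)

ΔG = 5.15 kJ/mol

Qc = [H⁺]·[F⁻] / [HF] = (0.62)·(9.3×10⁻⁴) / (0.094) = 0.00613
ΔG = RT ln(Qc/Kc) = (8.314 J mol⁻¹ K⁻¹)(293 K) × ln(0.00613/7.4×10⁻⁴)
   = (2.436 kJ/mol)(2.114) = 5.15 kJ/mol
ΔG > 0, so the forward reaction is non-spontaneous (proceeds in reverse).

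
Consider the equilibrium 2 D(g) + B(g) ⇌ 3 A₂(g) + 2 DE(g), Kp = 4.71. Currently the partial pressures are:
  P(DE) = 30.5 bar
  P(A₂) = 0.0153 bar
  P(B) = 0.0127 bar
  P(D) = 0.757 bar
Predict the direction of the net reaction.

Qp = P(A₂)³·P(DE)² / (P(D)²·P(B)) = (0.0153)³·(30.5)² / ((0.757)²·(0.0127)) = 0.458
Qp = 0.458 < Kp = 4.71, so the forward reaction proceeds.

forward (toward products)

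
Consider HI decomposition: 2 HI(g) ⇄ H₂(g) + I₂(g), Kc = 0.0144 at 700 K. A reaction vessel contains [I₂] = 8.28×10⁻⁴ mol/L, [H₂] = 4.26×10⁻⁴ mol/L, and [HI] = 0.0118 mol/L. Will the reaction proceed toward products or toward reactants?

forward (toward products)

Qc = [H₂]·[I₂] / [HI]² = (4.26×10⁻⁴)·(8.28×10⁻⁴) / (0.0118)² = 0.00253
Qc = 0.00253 < Kc = 0.0144, so the forward reaction proceeds.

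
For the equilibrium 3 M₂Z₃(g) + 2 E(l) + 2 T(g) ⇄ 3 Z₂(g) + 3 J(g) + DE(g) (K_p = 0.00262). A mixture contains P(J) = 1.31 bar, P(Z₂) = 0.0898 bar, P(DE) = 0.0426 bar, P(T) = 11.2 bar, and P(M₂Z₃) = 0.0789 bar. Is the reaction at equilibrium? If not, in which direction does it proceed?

(E is a pure liquid — omitted from Q_p.)
Q_p = P(Z₂)³·P(J)³·P(DE) / (P(M₂Z₃)³·P(T)²) = (0.0898)³·(1.31)³·(0.0426) / ((0.0789)³·(11.2)²) = 0.00113
Q_p = 0.00113 < K_p = 0.00262, so the forward reaction proceeds.

toward products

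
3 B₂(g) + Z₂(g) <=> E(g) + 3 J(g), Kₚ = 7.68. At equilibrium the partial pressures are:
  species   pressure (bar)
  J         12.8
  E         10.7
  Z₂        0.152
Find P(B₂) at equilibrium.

P(B₂) = 26.8 bar

At equilibrium, Kₚ = P(E)·P(J)³ / (P(B₂)³·P(Z₂)) = 7.68.
(10.7)·(12.8)³ / ((P(B₂))³·(0.152)) = 7.68
P(B₂)³ = 19200 ⇒ P(B₂) = 26.8 bar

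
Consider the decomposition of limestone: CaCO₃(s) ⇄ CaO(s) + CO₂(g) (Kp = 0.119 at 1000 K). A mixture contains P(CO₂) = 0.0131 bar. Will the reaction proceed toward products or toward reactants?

toward products

(CaCO₃, CaO are pure solids — omitted from Qp.)
Qp = P(CO₂) = 0.0131
Qp = 0.0131 < Kp = 0.119, so the forward reaction proceeds.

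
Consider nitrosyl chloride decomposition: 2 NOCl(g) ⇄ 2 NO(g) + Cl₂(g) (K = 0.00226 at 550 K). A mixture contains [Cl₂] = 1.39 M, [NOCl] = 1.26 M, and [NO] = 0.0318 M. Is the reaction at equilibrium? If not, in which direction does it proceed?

Q = [NO]²·[Cl₂] / [NOCl]² = (0.0318)²·(1.39) / (1.26)² = 8.85×10⁻⁴
Q = 8.85×10⁻⁴ < K = 0.00226, so the forward reaction proceeds.

forward (toward products)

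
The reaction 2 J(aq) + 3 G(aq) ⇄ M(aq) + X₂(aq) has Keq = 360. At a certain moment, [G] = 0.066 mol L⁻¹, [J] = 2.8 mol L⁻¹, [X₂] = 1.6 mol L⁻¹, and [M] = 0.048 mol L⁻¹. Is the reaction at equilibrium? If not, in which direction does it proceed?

to the right

Q = [M]·[X₂] / ([J]²·[G]³) = (0.048)·(1.6) / ((2.8)²·(0.066)³) = 34
Q = 34 < Keq = 360, so the forward reaction proceeds.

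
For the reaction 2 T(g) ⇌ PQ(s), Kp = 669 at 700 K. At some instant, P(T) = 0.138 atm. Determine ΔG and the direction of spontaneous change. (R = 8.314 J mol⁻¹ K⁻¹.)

(PQ is a pure solid — omitted from Qp.)
Qp = 1 / P(T)² = 1 / (0.138)² = 52.5
ΔG = RT ln(Qp/Kp) = (8.314 J mol⁻¹ K⁻¹)(700 K) × ln(52.5/669)
   = (5.820 kJ/mol)(-2.545) = -14.8 kJ/mol
ΔG < 0, so the forward reaction is spontaneous (proceeds forward).

ΔG = -14.8 kJ/mol; the forward reaction is spontaneous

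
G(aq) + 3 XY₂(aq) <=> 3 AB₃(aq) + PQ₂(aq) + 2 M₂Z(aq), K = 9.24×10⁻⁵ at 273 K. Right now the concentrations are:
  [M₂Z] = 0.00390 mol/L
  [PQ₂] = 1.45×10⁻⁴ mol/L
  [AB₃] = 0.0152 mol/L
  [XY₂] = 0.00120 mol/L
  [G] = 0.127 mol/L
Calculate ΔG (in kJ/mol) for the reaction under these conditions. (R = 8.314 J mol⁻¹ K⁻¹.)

ΔG = -2.18 kJ/mol

Q = [AB₃]³·[PQ₂]·[M₂Z]² / ([G]·[XY₂]³) = (0.0152)³·(1.45×10⁻⁴)·(0.00390)² / ((0.127)·(0.00120)³) = 3.53×10⁻⁵
ΔG = RT ln(Q/K) = (8.314 J mol⁻¹ K⁻¹)(273 K) × ln(3.53×10⁻⁵/9.24×10⁻⁵)
   = (2.270 kJ/mol)(-0.9622) = -2.18 kJ/mol
ΔG < 0, so the forward reaction is spontaneous (proceeds forward).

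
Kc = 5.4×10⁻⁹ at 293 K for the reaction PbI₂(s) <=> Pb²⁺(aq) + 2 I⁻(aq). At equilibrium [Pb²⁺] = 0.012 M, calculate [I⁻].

(PbI₂ is a pure solid — omitted from Kc.)
At equilibrium, Kc = [Pb²⁺]·[I⁻]² = 5.4×10⁻⁹.
(0.012)·([I⁻])² = 5.4×10⁻⁹
[I⁻]² = 4.50×10⁻⁷ ⇒ [I⁻] = 6.7×10⁻⁴ M

[I⁻] = 6.7×10⁻⁴ M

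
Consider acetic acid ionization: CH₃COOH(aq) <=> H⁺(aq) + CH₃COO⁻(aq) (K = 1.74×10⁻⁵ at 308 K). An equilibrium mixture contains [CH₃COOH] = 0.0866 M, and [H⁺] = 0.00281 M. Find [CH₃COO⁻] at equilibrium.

At equilibrium, K = [H⁺]·[CH₃COO⁻] / [CH₃COOH] = 1.74×10⁻⁵.
(0.00281)·([CH₃COO⁻]) / (0.0866) = 1.74×10⁻⁵
[CH₃COO⁻] = 5.36×10⁻⁴ M

[CH₃COO⁻] = 5.36×10⁻⁴ M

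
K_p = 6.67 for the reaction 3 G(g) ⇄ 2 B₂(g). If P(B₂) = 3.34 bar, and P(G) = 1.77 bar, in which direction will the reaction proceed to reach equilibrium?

forward (toward products)

Q_p = P(B₂)² / P(G)³ = (3.34)² / (1.77)³ = 2.01
Q_p = 2.01 < K_p = 6.67, so the forward reaction proceeds.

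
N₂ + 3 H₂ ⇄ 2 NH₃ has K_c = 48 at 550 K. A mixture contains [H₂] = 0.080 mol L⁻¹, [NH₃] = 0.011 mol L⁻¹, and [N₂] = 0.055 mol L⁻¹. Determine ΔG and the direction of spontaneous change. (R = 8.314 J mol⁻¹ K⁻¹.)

ΔG = -11.0 kJ/mol; the forward reaction is spontaneous

Q_c = [NH₃]² / ([N₂]·[H₂]³) = (0.011)² / ((0.055)·(0.080)³) = 4.30
ΔG = RT ln(Q_c/K_c) = (8.314 J mol⁻¹ K⁻¹)(550 K) × ln(4.30/48)
   = (4.573 kJ/mol)(-2.413) = -11.0 kJ/mol
ΔG < 0, so the forward reaction is spontaneous (proceeds forward).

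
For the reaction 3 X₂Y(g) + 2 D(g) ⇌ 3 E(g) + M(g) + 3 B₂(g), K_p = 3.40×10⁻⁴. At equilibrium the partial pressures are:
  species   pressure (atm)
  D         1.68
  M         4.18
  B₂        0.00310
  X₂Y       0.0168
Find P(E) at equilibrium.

At equilibrium, K_p = P(E)³·P(M)·P(B₂)³ / (P(X₂Y)³·P(D)²) = 3.40×10⁻⁴.
(P(E))³·(4.18)·(0.00310)³ / ((0.0168)³·(1.68)²) = 3.40×10⁻⁴
P(E)³ = 0.0365 ⇒ P(E) = 0.332 atm

P(E) = 0.332 atm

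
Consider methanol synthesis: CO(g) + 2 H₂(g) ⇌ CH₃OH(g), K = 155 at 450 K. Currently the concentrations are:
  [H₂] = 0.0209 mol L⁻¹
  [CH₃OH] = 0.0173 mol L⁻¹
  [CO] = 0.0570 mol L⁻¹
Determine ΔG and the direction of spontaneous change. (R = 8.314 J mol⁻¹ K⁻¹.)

Q = [CH₃OH] / ([CO]·[H₂]²) = (0.0173) / ((0.0570)·(0.0209)²) = 695
ΔG = RT ln(Q/K) = (8.314 J mol⁻¹ K⁻¹)(450 K) × ln(695/155)
   = (3.741 kJ/mol)(1.500) = 5.61 kJ/mol
ΔG > 0, so the forward reaction is non-spontaneous (proceeds in reverse).

ΔG = 5.61 kJ/mol; the forward reaction is non-spontaneous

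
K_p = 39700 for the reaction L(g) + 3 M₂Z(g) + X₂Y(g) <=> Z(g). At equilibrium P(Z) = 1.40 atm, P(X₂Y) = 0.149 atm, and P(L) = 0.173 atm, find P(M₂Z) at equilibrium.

At equilibrium, K_p = P(Z) / (P(L)·P(M₂Z)³·P(X₂Y)) = 39700.
(1.40) / ((0.173)·(P(M₂Z))³·(0.149)) = 39700
P(M₂Z)³ = 0.00137 ⇒ P(M₂Z) = 0.111 atm

P(M₂Z) = 0.111 atm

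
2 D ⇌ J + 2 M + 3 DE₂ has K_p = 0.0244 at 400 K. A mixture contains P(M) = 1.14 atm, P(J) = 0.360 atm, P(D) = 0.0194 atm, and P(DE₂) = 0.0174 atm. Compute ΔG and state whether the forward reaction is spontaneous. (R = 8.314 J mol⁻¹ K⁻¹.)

Q_p = P(J)·P(M)²·P(DE₂)³ / P(D)² = (0.360)·(1.14)²·(0.0174)³ / (0.0194)² = 0.00655
ΔG = RT ln(Q_p/K_p) = (8.314 J mol⁻¹ K⁻¹)(400 K) × ln(0.00655/0.0244)
   = (3.326 kJ/mol)(-1.315) = -4.37 kJ/mol
ΔG < 0, so the forward reaction is spontaneous (proceeds forward).

ΔG = -4.37 kJ/mol; the forward reaction is spontaneous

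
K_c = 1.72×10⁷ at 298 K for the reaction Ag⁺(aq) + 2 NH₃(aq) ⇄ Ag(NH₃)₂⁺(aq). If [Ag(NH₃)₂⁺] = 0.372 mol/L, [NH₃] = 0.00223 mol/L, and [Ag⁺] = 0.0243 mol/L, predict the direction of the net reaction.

Q_c = [Ag(NH₃)₂⁺] / ([Ag⁺]·[NH₃]²) = (0.372) / ((0.0243)·(0.00223)²) = 3.08×10⁶
Q_c = 3.08×10⁶ < K_c = 1.72×10⁷, so the forward reaction proceeds.

forward (toward products)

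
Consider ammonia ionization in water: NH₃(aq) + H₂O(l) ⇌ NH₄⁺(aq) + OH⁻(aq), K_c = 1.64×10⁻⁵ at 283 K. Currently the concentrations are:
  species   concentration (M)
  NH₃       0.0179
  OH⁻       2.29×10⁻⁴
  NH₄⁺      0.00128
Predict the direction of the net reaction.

at equilibrium

(H₂O is a pure liquid — omitted from Q_c.)
Q_c = [NH₄⁺]·[OH⁻] / [NH₃] = (0.00128)·(2.29×10⁻⁴) / (0.0179) = 1.64×10⁻⁵
Q_c = 1.64×10⁻⁵ = K_c, so the system is already at equilibrium.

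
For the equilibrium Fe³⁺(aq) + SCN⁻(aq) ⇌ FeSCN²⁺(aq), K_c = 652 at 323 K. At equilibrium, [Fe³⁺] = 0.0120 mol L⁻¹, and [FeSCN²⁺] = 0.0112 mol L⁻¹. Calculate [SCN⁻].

At equilibrium, K_c = [FeSCN²⁺] / ([Fe³⁺]·[SCN⁻]) = 652.
(0.0112) / ((0.0120)·([SCN⁻])) = 652
[SCN⁻] = 0.00143 mol L⁻¹

[SCN⁻] = 0.00143 mol L⁻¹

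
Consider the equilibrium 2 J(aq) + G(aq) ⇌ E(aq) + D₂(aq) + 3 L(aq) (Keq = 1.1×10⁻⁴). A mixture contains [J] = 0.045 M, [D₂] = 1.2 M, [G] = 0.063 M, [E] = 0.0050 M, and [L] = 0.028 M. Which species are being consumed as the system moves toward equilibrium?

E, D₂, L (products)

Q = [E]·[D₂]·[L]³ / ([J]²·[G]) = (0.0050)·(1.2)·(0.028)³ / ((0.045)²·(0.063)) = 0.0010
Q = 0.0010 > Keq = 1.1×10⁻⁴: net reverse reaction.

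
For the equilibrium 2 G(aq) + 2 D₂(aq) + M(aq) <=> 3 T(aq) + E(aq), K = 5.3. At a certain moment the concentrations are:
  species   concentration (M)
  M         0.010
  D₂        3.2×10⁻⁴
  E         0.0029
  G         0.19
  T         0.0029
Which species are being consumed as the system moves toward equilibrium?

Q = [T]³·[E] / ([G]²·[D₂]²·[M]) = (0.0029)³·(0.0029) / ((0.19)²·(3.2×10⁻⁴)²·(0.010)) = 1.9
Q = 1.9 < K = 5.3: net forward reaction.

G, D₂, M (reactants)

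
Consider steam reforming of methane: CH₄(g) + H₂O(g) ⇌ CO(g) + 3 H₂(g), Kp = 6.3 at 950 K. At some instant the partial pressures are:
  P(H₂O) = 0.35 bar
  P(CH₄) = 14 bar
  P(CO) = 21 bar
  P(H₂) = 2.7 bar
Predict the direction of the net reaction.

Qp = P(CO)·P(H₂)³ / (P(CH₄)·P(H₂O)) = (21)·(2.7)³ / ((14)·(0.35)) = 84
Qp = 84 > Kp = 6.3, so the reverse reaction proceeds.

toward reactants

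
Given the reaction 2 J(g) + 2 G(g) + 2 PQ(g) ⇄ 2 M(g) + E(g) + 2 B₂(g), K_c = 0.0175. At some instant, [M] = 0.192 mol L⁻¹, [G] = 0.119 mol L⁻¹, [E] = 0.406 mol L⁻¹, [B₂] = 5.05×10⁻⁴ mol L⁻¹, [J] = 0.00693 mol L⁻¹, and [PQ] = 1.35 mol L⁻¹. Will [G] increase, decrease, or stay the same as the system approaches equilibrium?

decrease

Q_c = [M]²·[E]·[B₂]² / ([J]²·[G]²·[PQ]²) = (0.192)²·(0.406)·(5.05×10⁻⁴)² / ((0.00693)²·(0.119)²·(1.35)²) = 0.00308
Q_c = 0.00308 < K_c = 0.0175: net forward reaction.
G is a reactant, so it decreases.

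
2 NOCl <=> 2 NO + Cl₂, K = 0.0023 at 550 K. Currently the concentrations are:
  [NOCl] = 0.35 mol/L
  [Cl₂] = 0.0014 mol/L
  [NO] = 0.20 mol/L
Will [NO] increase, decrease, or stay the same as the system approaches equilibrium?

Q = [NO]²·[Cl₂] / [NOCl]² = (0.20)²·(0.0014) / (0.35)² = 4.6e-4
Q = 4.6e-4 < K = 0.0023: net forward reaction.
NO is a product, so it increases.

increase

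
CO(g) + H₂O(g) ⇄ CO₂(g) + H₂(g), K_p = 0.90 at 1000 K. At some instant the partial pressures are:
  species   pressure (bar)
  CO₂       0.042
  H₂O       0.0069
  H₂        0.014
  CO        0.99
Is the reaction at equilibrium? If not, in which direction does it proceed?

forward (toward products)

Q_p = P(CO₂)·P(H₂) / (P(CO)·P(H₂O)) = (0.042)·(0.014) / ((0.99)·(0.0069)) = 0.086
Q_p = 0.086 < K_p = 0.90, so the forward reaction proceeds.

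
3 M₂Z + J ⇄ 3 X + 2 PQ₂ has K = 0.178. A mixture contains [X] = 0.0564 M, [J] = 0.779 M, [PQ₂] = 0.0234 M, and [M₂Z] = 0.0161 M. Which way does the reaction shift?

to the right

Q = [X]³·[PQ₂]² / ([M₂Z]³·[J]) = (0.0564)³·(0.0234)² / ((0.0161)³·(0.779)) = 0.0302
Q = 0.0302 < K = 0.178, so the forward reaction proceeds.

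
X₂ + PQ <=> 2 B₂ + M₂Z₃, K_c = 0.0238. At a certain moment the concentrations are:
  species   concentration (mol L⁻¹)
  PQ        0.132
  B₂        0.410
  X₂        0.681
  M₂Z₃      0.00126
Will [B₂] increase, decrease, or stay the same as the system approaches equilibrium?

increase

Q_c = [B₂]²·[M₂Z₃] / ([X₂]·[PQ]) = (0.410)²·(0.00126) / ((0.681)·(0.132)) = 0.00236
Q_c = 0.00236 < K_c = 0.0238: net forward reaction.
B₂ is a product, so it increases.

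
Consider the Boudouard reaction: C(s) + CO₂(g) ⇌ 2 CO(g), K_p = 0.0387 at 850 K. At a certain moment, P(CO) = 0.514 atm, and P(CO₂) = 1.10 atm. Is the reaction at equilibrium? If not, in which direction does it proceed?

(C is a pure solid — omitted from Q_p.)
Q_p = P(CO)² / P(CO₂) = (0.514)² / (1.10) = 0.240
Q_p = 0.240 > K_p = 0.0387, so the reverse reaction proceeds.

toward reactants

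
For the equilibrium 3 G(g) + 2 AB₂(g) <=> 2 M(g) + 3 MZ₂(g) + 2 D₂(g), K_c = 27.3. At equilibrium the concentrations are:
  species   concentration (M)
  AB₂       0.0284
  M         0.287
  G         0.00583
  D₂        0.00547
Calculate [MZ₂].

At equilibrium, K_c = [M]²·[MZ₂]³·[D₂]² / ([G]³·[AB₂]²) = 27.3.
(0.287)²·([MZ₂])³·(0.00547)² / ((0.00583)³·(0.0284)²) = 27.3
[MZ₂]³ = 0.00177 ⇒ [MZ₂] = 0.121 M

[MZ₂] = 0.121 M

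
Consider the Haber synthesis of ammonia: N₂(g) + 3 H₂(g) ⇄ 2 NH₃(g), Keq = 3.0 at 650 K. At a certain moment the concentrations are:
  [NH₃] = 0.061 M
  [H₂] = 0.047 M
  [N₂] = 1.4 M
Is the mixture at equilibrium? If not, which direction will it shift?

Q = [NH₃]² / ([N₂]·[H₂]³) = (0.061)² / ((1.4)·(0.047)³) = 26
Q = 26 > Keq = 3.0: net reverse reaction.

no; Q > K, reaction proceeds in reverse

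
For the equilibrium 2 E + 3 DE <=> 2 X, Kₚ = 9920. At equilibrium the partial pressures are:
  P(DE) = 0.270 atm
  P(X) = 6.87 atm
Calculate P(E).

P(E) = 0.492 atm

At equilibrium, Kₚ = P(X)² / (P(E)²·P(DE)³) = 9920.
(6.87)² / ((P(E))²·(0.270)³) = 9920
P(E)² = 0.242 ⇒ P(E) = 0.492 atm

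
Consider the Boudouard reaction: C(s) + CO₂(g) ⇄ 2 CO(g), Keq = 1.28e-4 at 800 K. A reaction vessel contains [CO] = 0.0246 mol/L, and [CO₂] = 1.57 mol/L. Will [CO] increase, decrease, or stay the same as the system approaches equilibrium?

decrease

(C is a pure solid — omitted from Q.)
Q = [CO]² / [CO₂] = (0.0246)² / (1.57) = 3.85e-4
Q = 3.85e-4 > Keq = 1.28e-4: net reverse reaction.
CO is a product, so it decreases.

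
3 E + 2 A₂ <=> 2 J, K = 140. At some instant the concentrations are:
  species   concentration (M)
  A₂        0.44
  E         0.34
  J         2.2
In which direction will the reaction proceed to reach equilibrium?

reverse (toward reactants)

Q = [J]² / ([E]³·[A₂]²) = (2.2)² / ((0.34)³·(0.44)²) = 640
Q = 640 > K = 140, so the reverse reaction proceeds.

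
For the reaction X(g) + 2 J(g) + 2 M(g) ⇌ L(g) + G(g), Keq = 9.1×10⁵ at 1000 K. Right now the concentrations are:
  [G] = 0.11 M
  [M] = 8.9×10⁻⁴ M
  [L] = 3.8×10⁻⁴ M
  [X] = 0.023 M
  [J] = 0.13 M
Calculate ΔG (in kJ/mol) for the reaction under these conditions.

Q = [L]·[G] / ([X]·[J]²·[M]²) = (3.8×10⁻⁴)·(0.11) / ((0.023)·(0.13)²·(8.9×10⁻⁴)²) = 1.36×10⁵
ΔG = RT ln(Q/Keq) = (8.314 J mol⁻¹ K⁻¹)(1000 K) × ln(1.36×10⁵/9.1×10⁵)
   = (8.314 kJ/mol)(-1.901) = -15.8 kJ/mol
ΔG < 0, so the forward reaction is spontaneous (proceeds forward).

ΔG = -15.8 kJ/mol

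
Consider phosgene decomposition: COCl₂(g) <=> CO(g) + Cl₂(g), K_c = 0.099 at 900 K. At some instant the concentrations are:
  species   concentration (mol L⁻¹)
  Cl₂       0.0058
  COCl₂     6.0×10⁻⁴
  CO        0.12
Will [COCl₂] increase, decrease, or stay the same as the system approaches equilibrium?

increase

Q_c = [CO]·[Cl₂] / [COCl₂] = (0.12)·(0.0058) / (6.0×10⁻⁴) = 1.2
Q_c = 1.2 > K_c = 0.099: net reverse reaction.
COCl₂ is a reactant, so it increases.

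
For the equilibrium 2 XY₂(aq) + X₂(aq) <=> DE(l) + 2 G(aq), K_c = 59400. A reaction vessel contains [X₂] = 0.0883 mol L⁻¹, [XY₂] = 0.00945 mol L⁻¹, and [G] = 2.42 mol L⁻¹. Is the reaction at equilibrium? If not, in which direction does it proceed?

(DE is a pure liquid — omitted from Q_c.)
Q_c = [G]² / ([XY₂]²·[X₂]) = (2.42)² / ((0.00945)²·(0.0883)) = 7.43×10⁵
Q_c = 7.43×10⁵ > K_c = 59400, so the reverse reaction proceeds.

in the reverse direction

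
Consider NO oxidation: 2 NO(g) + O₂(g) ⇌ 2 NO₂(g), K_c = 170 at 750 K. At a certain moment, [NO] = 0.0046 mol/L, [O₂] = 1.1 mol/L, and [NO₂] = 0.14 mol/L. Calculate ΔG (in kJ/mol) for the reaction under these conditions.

ΔG = 9.98 kJ/mol

Q_c = [NO₂]² / ([NO]²·[O₂]) = (0.14)² / ((0.0046)²·(1.1)) = 842
ΔG = RT ln(Q_c/K_c) = (8.314 J mol⁻¹ K⁻¹)(750 K) × ln(842/170)
   = (6.236 kJ/mol)(1.600) = 9.98 kJ/mol
ΔG > 0, so the forward reaction is non-spontaneous (proceeds in reverse).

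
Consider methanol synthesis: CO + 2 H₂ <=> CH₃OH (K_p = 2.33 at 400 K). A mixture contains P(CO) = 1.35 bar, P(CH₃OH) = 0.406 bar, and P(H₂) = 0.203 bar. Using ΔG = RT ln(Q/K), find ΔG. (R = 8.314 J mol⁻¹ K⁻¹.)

ΔG = 3.80 kJ/mol

Q_p = P(CH₃OH) / (P(CO)·P(H₂)²) = (0.406) / ((1.35)·(0.203)²) = 7.30
ΔG = RT ln(Q_p/K_p) = (8.314 J mol⁻¹ K⁻¹)(400 K) × ln(7.30/2.33)
   = (3.326 kJ/mol)(1.142) = 3.80 kJ/mol
ΔG > 0, so the forward reaction is non-spontaneous (proceeds in reverse).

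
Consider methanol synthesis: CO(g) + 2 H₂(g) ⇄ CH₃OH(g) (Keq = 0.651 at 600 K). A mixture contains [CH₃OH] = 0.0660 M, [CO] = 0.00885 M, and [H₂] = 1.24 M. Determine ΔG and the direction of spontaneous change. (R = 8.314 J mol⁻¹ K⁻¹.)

Q = [CH₃OH] / ([CO]·[H₂]²) = (0.0660) / ((0.00885)·(1.24)²) = 4.85
ΔG = RT ln(Q/Keq) = (8.314 J mol⁻¹ K⁻¹)(600 K) × ln(4.85/0.651)
   = (4.988 kJ/mol)(2.008) = 10.0 kJ/mol
ΔG > 0, so the forward reaction is non-spontaneous (proceeds in reverse).

ΔG = 10.0 kJ/mol; the forward reaction is non-spontaneous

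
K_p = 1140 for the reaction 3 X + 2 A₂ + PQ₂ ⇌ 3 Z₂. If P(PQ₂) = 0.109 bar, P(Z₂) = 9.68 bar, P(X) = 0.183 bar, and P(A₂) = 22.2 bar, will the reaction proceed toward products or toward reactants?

to the left

Q_p = P(Z₂)³ / (P(X)³·P(A₂)²·P(PQ₂)) = (9.68)³ / ((0.183)³·(22.2)²·(0.109)) = 2760
Q_p = 2760 > K_p = 1140, so the reverse reaction proceeds.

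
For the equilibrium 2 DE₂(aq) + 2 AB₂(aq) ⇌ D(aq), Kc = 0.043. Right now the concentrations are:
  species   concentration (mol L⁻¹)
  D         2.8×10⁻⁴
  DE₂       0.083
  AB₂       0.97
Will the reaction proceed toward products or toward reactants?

Qc = [D] / ([DE₂]²·[AB₂]²) = (2.8×10⁻⁴) / ((0.083)²·(0.97)²) = 0.043
Qc = 0.043 = Kc, so the system is already at equilibrium.

no net change (already at equilibrium)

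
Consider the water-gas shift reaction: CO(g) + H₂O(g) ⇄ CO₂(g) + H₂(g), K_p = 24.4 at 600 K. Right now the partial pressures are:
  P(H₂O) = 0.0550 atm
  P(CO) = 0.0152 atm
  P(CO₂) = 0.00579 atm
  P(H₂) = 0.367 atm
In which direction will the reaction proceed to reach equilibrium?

Q_p = P(CO₂)·P(H₂) / (P(CO)·P(H₂O)) = (0.00579)·(0.367) / ((0.0152)·(0.0550)) = 2.54
Q_p = 2.54 < K_p = 24.4, so the forward reaction proceeds.

forward (toward products)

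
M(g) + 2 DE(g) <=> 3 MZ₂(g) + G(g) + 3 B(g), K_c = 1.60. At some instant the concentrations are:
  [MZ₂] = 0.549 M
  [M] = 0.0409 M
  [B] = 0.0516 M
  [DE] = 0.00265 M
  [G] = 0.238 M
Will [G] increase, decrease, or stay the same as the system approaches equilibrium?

decrease

Q_c = [MZ₂]³·[G]·[B]³ / ([M]·[DE]²) = (0.549)³·(0.238)·(0.0516)³ / ((0.0409)·(0.00265)²) = 18.8
Q_c = 18.8 > K_c = 1.60: net reverse reaction.
G is a product, so it decreases.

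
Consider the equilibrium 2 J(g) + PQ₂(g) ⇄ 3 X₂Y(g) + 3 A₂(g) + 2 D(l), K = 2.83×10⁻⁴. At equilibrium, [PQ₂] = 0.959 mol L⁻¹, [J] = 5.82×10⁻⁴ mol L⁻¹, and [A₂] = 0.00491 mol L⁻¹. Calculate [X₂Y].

(D is a pure liquid — omitted from K.)
At equilibrium, K = [X₂Y]³·[A₂]³ / ([J]²·[PQ₂]) = 2.83×10⁻⁴.
([X₂Y])³·(0.00491)³ / ((5.82×10⁻⁴)²·(0.959)) = 2.83×10⁻⁴
[X₂Y]³ = 7.77×10⁻⁴ ⇒ [X₂Y] = 0.0919 mol L⁻¹

[X₂Y] = 0.0919 mol L⁻¹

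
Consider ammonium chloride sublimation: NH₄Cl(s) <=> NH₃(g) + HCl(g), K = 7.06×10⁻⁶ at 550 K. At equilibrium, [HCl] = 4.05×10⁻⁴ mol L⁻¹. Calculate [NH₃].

(NH₄Cl is a pure solid — omitted from K.)
At equilibrium, K = [NH₃]·[HCl] = 7.06×10⁻⁶.
([NH₃])·(4.05×10⁻⁴) = 7.06×10⁻⁶
[NH₃] = 0.0174 mol L⁻¹

[NH₃] = 0.0174 mol L⁻¹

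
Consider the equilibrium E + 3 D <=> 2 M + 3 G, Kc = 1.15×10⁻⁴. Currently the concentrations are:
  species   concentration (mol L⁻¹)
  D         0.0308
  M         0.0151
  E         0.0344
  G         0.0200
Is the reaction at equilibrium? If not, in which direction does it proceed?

Qc = [M]²·[G]³ / ([E]·[D]³) = (0.0151)²·(0.0200)³ / ((0.0344)·(0.0308)³) = 0.00181
Qc = 0.00181 > Kc = 1.15×10⁻⁴, so the reverse reaction proceeds.

in the reverse direction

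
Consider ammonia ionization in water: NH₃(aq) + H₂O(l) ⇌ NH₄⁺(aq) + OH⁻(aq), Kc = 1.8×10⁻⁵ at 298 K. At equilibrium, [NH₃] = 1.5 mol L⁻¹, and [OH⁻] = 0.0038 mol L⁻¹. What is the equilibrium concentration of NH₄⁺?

[NH₄⁺] = 0.0071 mol L⁻¹

(H₂O is a pure liquid — omitted from Kc.)
At equilibrium, Kc = [NH₄⁺]·[OH⁻] / [NH₃] = 1.8×10⁻⁵.
([NH₄⁺])·(0.0038) / (1.5) = 1.8×10⁻⁵
[NH₄⁺] = 0.00711 = 0.0071 mol L⁻¹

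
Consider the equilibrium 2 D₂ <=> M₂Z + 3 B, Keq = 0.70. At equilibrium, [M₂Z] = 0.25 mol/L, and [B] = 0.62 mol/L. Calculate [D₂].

[D₂] = 0.29 mol/L

At equilibrium, Keq = [M₂Z]·[B]³ / [D₂]² = 0.70.
(0.25)·(0.62)³ / ([D₂])² = 0.70
[D₂]² = 0.0851 ⇒ [D₂] = 0.29 mol/L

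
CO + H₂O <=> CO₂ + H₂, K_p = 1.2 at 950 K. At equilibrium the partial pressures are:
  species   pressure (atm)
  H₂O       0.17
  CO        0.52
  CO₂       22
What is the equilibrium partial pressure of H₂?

P(H₂) = 0.0048 atm

At equilibrium, K_p = P(CO₂)·P(H₂) / (P(CO)·P(H₂O)) = 1.2.
(22)·(P(H₂)) / ((0.52)·(0.17)) = 1.2
P(H₂) = 0.00482 = 0.0048 atm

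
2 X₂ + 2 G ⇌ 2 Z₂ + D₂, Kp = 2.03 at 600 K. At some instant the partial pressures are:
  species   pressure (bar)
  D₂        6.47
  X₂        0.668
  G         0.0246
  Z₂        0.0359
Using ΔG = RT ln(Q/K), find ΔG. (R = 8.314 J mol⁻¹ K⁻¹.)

ΔG = 13.6 kJ/mol

Qp = P(Z₂)²·P(D₂) / (P(X₂)²·P(G)²) = (0.0359)²·(6.47) / ((0.668)²·(0.0246)²) = 30.9
ΔG = RT ln(Qp/Kp) = (8.314 J mol⁻¹ K⁻¹)(600 K) × ln(30.9/2.03)
   = (4.988 kJ/mol)(2.723) = 13.6 kJ/mol
ΔG > 0, so the forward reaction is non-spontaneous (proceeds in reverse).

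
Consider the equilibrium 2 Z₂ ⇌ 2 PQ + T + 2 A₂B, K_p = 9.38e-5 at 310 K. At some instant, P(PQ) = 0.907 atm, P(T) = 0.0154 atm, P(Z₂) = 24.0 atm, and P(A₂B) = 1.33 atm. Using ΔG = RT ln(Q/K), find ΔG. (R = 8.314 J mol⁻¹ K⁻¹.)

Q_p = P(PQ)²·P(T)·P(A₂B)² / P(Z₂)² = (0.907)²·(0.0154)·(1.33)² / (24.0)² = 3.89e-5
ΔG = RT ln(Q_p/K_p) = (8.314 J mol⁻¹ K⁻¹)(310 K) × ln(3.89e-5/9.38e-5)
   = (2.577 kJ/mol)(-0.8802) = -2.27 kJ/mol
ΔG < 0, so the forward reaction is spontaneous (proceeds forward).

ΔG = -2.27 kJ/mol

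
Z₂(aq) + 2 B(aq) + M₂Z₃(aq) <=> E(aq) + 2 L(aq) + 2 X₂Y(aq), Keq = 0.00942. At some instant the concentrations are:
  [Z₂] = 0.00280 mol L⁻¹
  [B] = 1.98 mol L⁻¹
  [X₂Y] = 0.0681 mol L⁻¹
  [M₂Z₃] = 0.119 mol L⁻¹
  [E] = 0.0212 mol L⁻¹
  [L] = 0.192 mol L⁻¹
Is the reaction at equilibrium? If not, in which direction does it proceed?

Q = [E]·[L]²·[X₂Y]² / ([Z₂]·[B]²·[M₂Z₃]) = (0.0212)·(0.192)²·(0.0681)² / ((0.00280)·(1.98)²·(0.119)) = 0.00277
Q = 0.00277 < Keq = 0.00942, so the forward reaction proceeds.

in the forward direction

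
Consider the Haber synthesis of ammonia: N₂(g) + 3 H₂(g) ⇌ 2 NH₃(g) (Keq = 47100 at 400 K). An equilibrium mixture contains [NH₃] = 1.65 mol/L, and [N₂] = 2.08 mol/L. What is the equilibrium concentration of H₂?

[H₂] = 0.0303 mol/L

At equilibrium, Keq = [NH₃]² / ([N₂]·[H₂]³) = 47100.
(1.65)² / ((2.08)·([H₂])³) = 47100
[H₂]³ = 2.78×10⁻⁵ ⇒ [H₂] = 0.0303 mol/L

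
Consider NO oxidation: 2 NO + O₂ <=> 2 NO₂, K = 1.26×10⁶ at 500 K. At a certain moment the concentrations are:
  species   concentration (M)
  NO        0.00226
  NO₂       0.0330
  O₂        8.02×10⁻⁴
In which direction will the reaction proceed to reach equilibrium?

Q = [NO₂]² / ([NO]²·[O₂]) = (0.0330)² / ((0.00226)²·(8.02×10⁻⁴)) = 2.66×10⁵
Q = 2.66×10⁵ < K = 1.26×10⁶, so the forward reaction proceeds.

in the forward direction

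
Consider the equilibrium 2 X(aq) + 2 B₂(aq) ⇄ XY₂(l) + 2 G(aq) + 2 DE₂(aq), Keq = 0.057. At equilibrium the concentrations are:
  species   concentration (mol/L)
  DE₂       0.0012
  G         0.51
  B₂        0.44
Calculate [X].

(XY₂ is a pure liquid — omitted from Keq.)
At equilibrium, Keq = [G]²·[DE₂]² / ([X]²·[B₂]²) = 0.057.
(0.51)²·(0.0012)² / (([X])²·(0.44)²) = 0.057
[X]² = 3.39×10⁻⁵ ⇒ [X] = 0.0058 mol/L

[X] = 0.0058 mol/L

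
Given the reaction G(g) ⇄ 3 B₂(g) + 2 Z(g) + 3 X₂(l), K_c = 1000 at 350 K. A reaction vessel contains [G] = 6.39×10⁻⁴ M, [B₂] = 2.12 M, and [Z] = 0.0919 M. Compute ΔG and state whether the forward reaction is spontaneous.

(X₂ is a pure liquid — omitted from Q_c.)
Q_c = [B₂]³·[Z]² / [G] = (2.12)³·(0.0919)² / (6.39×10⁻⁴) = 126
ΔG = RT ln(Q_c/K_c) = (8.314 J mol⁻¹ K⁻¹)(350 K) × ln(126/1000)
   = (2.910 kJ/mol)(-2.071) = -6.03 kJ/mol
ΔG < 0, so the forward reaction is spontaneous (proceeds forward).

ΔG = -6.03 kJ/mol; the forward reaction is spontaneous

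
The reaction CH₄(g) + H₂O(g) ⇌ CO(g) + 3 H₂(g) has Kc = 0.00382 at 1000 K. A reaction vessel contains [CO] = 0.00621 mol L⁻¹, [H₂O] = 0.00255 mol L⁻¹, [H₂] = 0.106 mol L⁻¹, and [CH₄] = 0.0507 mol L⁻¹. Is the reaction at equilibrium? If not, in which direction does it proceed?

reverse (toward reactants)

Qc = [CO]·[H₂]³ / ([CH₄]·[H₂O]) = (0.00621)·(0.106)³ / ((0.0507)·(0.00255)) = 0.0572
Qc = 0.0572 > Kc = 0.00382, so the reverse reaction proceeds.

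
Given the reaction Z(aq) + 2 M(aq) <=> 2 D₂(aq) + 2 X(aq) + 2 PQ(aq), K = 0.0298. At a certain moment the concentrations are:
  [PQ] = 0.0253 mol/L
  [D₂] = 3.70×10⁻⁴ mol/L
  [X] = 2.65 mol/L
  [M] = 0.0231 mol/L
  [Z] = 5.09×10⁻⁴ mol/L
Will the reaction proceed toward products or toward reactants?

Q = [D₂]²·[X]²·[PQ]² / ([Z]·[M]²) = (3.70×10⁻⁴)²·(2.65)²·(0.0253)² / ((5.09×10⁻⁴)·(0.0231)²) = 0.00227
Q = 0.00227 < K = 0.0298, so the forward reaction proceeds.

toward products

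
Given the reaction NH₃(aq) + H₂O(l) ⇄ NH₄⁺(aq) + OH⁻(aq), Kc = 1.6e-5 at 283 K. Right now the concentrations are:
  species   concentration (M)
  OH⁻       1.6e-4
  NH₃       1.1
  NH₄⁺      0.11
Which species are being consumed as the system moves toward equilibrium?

(H₂O is a pure liquid — omitted from Qc.)
Qc = [NH₄⁺]·[OH⁻] / [NH₃] = (0.11)·(1.6e-4) / (1.1) = 1.6e-5
Qc = 1.6e-5 = Kc; the system is at equilibrium.

none (at equilibrium)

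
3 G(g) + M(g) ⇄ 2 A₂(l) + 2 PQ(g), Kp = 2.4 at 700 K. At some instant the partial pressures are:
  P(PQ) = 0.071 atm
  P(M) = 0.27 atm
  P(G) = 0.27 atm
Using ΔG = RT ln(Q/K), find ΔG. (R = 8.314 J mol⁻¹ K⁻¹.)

ΔG = -5.40 kJ/mol

(A₂ is a pure liquid — omitted from Qp.)
Qp = P(PQ)² / (P(G)³·P(M)) = (0.071)² / ((0.27)³·(0.27)) = 0.949
ΔG = RT ln(Qp/Kp) = (8.314 J mol⁻¹ K⁻¹)(700 K) × ln(0.949/2.4)
   = (5.820 kJ/mol)(-0.9278) = -5.40 kJ/mol
ΔG < 0, so the forward reaction is spontaneous (proceeds forward).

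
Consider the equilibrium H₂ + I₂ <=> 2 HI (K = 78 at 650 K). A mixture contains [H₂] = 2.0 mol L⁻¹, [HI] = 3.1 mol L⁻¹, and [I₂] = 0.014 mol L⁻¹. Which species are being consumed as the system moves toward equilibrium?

Q = [HI]² / ([H₂]·[I₂]) = (3.1)² / ((2.0)·(0.014)) = 340
Q = 340 > K = 78: net reverse reaction.

HI (products)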